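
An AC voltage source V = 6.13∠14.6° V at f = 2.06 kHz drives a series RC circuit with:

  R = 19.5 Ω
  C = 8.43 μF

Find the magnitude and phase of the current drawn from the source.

Step 1 — Angular frequency: ω = 2π·f = 2π·2060 = 1.294e+04 rad/s.
Step 2 — Component impedances:
  R: Z = R = 19.5 Ω
  C: Z = 1/(jωC) = -j/(ω·C) = 0 - j9.165 Ω
Step 3 — Series combination: Z_total = R + C = 19.5 - j9.165 Ω = 21.55∠-25.2° Ω.
Step 4 — Source phasor: V = 6.13∠14.6° V = 5.932 + j1.545 V.
Step 5 — Ohm's law: I = V / Z_total = (5.932 + j1.545) / (19.5 - j9.165) = 0.2187 + j0.182 A.
Step 6 — Convert to polar: |I| = 0.2845 A, ∠I = 39.8°.

I = 0.2845∠39.8° A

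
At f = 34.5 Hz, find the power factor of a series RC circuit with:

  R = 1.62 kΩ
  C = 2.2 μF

Step 1 — Angular frequency: ω = 2π·f = 2π·34.5 = 216.8 rad/s.
Step 2 — Component impedances:
  R: Z = R = 1620 Ω
  C: Z = 1/(jωC) = -j/(ω·C) = 0 - j2097 Ω
Step 3 — Series combination: Z_total = R + C = 1620 - j2097 Ω = 2650∠-52.3° Ω.
Step 4 — Power factor: PF = cos(φ) = Re(Z)/|Z| = 1620/2649.8 = 0.6114.
Step 5 — Type: Im(Z) = -2097 ⇒ leading (phase φ = -52.3°).

PF = 0.6114 (leading, φ = -52.3°)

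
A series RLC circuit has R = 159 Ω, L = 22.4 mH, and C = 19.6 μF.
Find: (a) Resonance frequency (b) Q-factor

Step 1 — Resonance condition Im(Z)=0 gives ω₀ = 1/√(LC).
Step 2 — ω₀ = 1/√(0.0224·1.96e-05) = 1509 rad/s.
Step 3 — f₀ = ω₀/(2π) = 240.2 Hz.
Step 4 — Series Q: Q = ω₀L/R = 1509·0.0224/159 = 0.2126.

(a) f₀ = 240.2 Hz  (b) Q = 0.2126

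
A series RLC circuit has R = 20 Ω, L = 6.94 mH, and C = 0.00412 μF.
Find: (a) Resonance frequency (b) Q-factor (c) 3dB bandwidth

Step 1 — Resonance condition Im(Z)=0 gives ω₀ = 1/√(LC).
Step 2 — ω₀ = 1/√(0.00694·4.12e-09) = 1.87e+05 rad/s.
Step 3 — f₀ = ω₀/(2π) = 2.976e+04 Hz.
Step 4 — Series Q: Q = ω₀L/R = 1.87e+05·0.00694/20 = 64.89.
Step 5 — 3dB bandwidth: Δω = ω₀/Q = 2882 rad/s; BW = Δω/(2π) = 458.7 Hz.

(a) f₀ = 2.976e+04 Hz  (b) Q = 64.89  (c) BW = 458.7 Hz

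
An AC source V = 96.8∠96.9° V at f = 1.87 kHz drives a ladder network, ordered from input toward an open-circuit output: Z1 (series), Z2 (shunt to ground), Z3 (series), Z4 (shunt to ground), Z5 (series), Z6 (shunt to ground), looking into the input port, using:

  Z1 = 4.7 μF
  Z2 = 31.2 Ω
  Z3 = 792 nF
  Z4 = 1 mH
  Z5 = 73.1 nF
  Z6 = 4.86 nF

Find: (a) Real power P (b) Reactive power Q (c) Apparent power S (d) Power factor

Step 1 — Angular frequency: ω = 2π·f = 2π·1870 = 1.175e+04 rad/s.
Step 2 — Component impedances:
  Z1: Z = 1/(jωC) = -j/(ω·C) = 0 - j18.11 Ω
  Z2: Z = R = 31.2 Ω
  Z3: Z = 1/(jωC) = -j/(ω·C) = 0 - j107.5 Ω
  Z4: Z = jωL = j·1.175e+04·0.001 = 0 + j11.75 Ω
  Z5: Z = 1/(jωC) = -j/(ω·C) = 0 - j1164 Ω
  Z6: Z = 1/(jωC) = -j/(ω·C) = 0 - j1.751e+04 Ω
Step 3 — Ladder network (open output): work backward from the far end, alternating series and parallel combinations. Z_in = 28.2 - j27.3 Ω = 39.25∠-44.1° Ω.
Step 4 — Source phasor: V = 96.8∠96.9° V = -11.63 + j96.1 V.
Step 5 — Current: I = V / Z = -1.916 + j1.553 A = 2.466∠141.0° A.
Step 6 — Complex power: S = V·I* = 171.5 - j166 VA.
Step 7 — Real power: P = Re(S) = 171.5 W.
Step 8 — Reactive power: Q = Im(S) = -166 VAR.
Step 9 — Apparent power: |S| = 238.7 VA.
Step 10 — Power factor: PF = P/|S| = 0.7185 (leading).

(a) P = 171.5 W  (b) Q = -166 VAR  (c) S = 238.7 VA  (d) PF = 0.7185 (leading)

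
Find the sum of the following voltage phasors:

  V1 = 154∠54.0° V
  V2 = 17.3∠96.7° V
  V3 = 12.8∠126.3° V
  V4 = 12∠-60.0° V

Step 1 — Convert each phasor to rectangular form:
  V1 = 154·(cos(54.0°) + j·sin(54.0°)) = 90.52 + j124.6 V
  V2 = 17.3·(cos(96.7°) + j·sin(96.7°)) = -2.018 + j17.18 V
  V3 = 12.8·(cos(126.3°) + j·sin(126.3°)) = -7.578 + j10.32 V
  V4 = 12·(cos(-60.0°) + j·sin(-60.0°)) = 6 - j10.39 V
Step 2 — Sum components: V_total = 86.92 + j141.7 V.
Step 3 — Convert to polar: |V_total| = 166.2 V, ∠V_total = 58.5°.

V_total = 166.2∠58.5° V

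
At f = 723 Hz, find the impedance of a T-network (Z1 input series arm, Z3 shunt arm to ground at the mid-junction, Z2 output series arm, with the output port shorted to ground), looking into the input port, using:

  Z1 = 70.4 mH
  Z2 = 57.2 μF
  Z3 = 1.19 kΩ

Step 1 — Angular frequency: ω = 2π·f = 2π·723 = 4543 rad/s.
Step 2 — Component impedances:
  Z1: Z = jωL = j·4543·0.0704 = 0 + j319.8 Ω
  Z2: Z = 1/(jωC) = -j/(ω·C) = 0 - j3.848 Ω
  Z3: Z = R = 1190 Ω
Step 3 — With the output port shorted to ground, the output series arm Z2 runs from the junction to ground; the shunt arm Z3 also runs from the junction to ground. They appear in parallel: Z3 || Z2 = 0.01245 - j3.848 Ω.
Step 4 — Series with input arm Z1: Z_in = Z1 + (Z3 || Z2) = 0.01245 + j316 Ω = 316∠90.0° Ω.

Z = 0.01245 + j316 Ω = 316∠90.0° Ω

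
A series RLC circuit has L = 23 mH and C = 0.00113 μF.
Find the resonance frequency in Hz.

Step 1 — Resonance condition Im(Z)=0 gives ω₀ = 1/√(LC).
Step 2 — ω₀ = 1/√(0.023·1.13e-09) = 1.962e+05 rad/s.
Step 3 — f₀ = ω₀/(2π) = 3.122e+04 Hz.

f₀ = 3.122e+04 Hz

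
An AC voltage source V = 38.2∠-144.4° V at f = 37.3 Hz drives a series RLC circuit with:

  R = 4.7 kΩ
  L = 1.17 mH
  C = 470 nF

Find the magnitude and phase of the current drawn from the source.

Step 1 — Angular frequency: ω = 2π·f = 2π·37.3 = 234.4 rad/s.
Step 2 — Component impedances:
  R: Z = R = 4700 Ω
  L: Z = jωL = j·234.4·0.00117 = 0 + j0.2742 Ω
  C: Z = 1/(jωC) = -j/(ω·C) = 0 - j9078 Ω
Step 3 — Series combination: Z_total = R + L + C = 4700 - j9078 Ω = 1.022e+04∠-62.6° Ω.
Step 4 — Source phasor: V = 38.2∠-144.4° V = -31.06 - j22.24 V.
Step 5 — Ohm's law: I = V / Z_total = (-31.06 - j22.24) / (4700 - j9078) = 0.0005348 - j0.003698 A.
Step 6 — Convert to polar: |I| = 0.003737 A, ∠I = -81.8°.

I = 0.003737∠-81.8° A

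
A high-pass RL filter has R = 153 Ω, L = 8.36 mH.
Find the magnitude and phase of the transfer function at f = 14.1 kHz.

Step 1 — Angular frequency: ω = 2π·1.41e+04 = 8.859e+04 rad/s.
Step 2 — Transfer function: H(jω) = jωL/(R + jωL).
Step 3 — Numerator jωL = j·740.6; denominator R + jωL = 153 + j740.6.
Step 4 — H = 0.9591 + j0.1981.
Step 5 — Magnitude: |H| = 0.9793 (-0.2 dB); phase: φ = 11.7°.

|H| = 0.9793 (-0.2 dB), φ = 11.7°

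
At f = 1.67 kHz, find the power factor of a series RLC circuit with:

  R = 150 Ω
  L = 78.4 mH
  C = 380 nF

Step 1 — Angular frequency: ω = 2π·f = 2π·1670 = 1.049e+04 rad/s.
Step 2 — Component impedances:
  R: Z = R = 150 Ω
  L: Z = jωL = j·1.049e+04·0.0784 = 0 + j822.6 Ω
  C: Z = 1/(jωC) = -j/(ω·C) = 0 - j250.8 Ω
Step 3 — Series combination: Z_total = R + L + C = 150 + j571.8 Ω = 591.2∠75.3° Ω.
Step 4 — Power factor: PF = cos(φ) = Re(Z)/|Z| = 150/591.2 = 0.2537.
Step 5 — Type: Im(Z) = 571.8 ⇒ lagging (phase φ = 75.3°).

PF = 0.2537 (lagging, φ = 75.3°)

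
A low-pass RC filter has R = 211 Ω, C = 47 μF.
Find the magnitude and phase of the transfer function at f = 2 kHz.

Step 1 — Angular frequency: ω = 2π·2000 = 1.257e+04 rad/s.
Step 2 — Transfer function: H(jω) = 1/(1 + jωRC).
Step 3 — Denominator: 1 + jωRC = 1 + j·1.257e+04·211·4.7e-05 = 1 + j124.6.
Step 4 — H = 6.439e-05 - j0.008024.
Step 5 — Magnitude: |H| = 0.008024 (-41.9 dB); phase: φ = -89.5°.

|H| = 0.008024 (-41.9 dB), φ = -89.5°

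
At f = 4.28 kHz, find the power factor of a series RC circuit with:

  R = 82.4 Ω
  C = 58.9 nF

Step 1 — Angular frequency: ω = 2π·f = 2π·4280 = 2.689e+04 rad/s.
Step 2 — Component impedances:
  R: Z = R = 82.4 Ω
  C: Z = 1/(jωC) = -j/(ω·C) = 0 - j631.3 Ω
Step 3 — Series combination: Z_total = R + C = 82.4 - j631.3 Ω = 636.7∠-82.6° Ω.
Step 4 — Power factor: PF = cos(φ) = Re(Z)/|Z| = 82.4/636.7 = 0.1294.
Step 5 — Type: Im(Z) = -631.3 ⇒ leading (phase φ = -82.6°).

PF = 0.1294 (leading, φ = -82.6°)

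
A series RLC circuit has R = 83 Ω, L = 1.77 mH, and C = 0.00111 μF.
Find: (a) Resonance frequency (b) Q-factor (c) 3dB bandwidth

Step 1 — Resonance condition Im(Z)=0 gives ω₀ = 1/√(LC).
Step 2 — ω₀ = 1/√(0.00177·1.11e-09) = 7.134e+05 rad/s.
Step 3 — f₀ = ω₀/(2π) = 1.135e+05 Hz.
Step 4 — Series Q: Q = ω₀L/R = 7.134e+05·0.00177/83 = 15.21.
Step 5 — 3dB bandwidth: Δω = ω₀/Q = 4.689e+04 rad/s; BW = Δω/(2π) = 7463 Hz.

(a) f₀ = 1.135e+05 Hz  (b) Q = 15.21  (c) BW = 7463 Hz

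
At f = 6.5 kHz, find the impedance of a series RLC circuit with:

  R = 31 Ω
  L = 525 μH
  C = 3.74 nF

Step 1 — Angular frequency: ω = 2π·f = 2π·6500 = 4.084e+04 rad/s.
Step 2 — Component impedances:
  R: Z = R = 31 Ω
  L: Z = jωL = j·4.084e+04·0.000525 = 0 + j21.44 Ω
  C: Z = 1/(jωC) = -j/(ω·C) = 0 - j6547 Ω
Step 3 — Series combination: Z_total = R + L + C = 31 - j6525 Ω = 6526∠-89.7° Ω.

Z = 31 - j6525 Ω = 6526∠-89.7° Ω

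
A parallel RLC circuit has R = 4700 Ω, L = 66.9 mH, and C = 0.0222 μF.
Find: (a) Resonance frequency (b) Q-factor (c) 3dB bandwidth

Step 1 — Resonance: ω₀ = 1/√(LC) = 1/√(0.0669·2.22e-08) = 2.595e+04 rad/s.
Step 2 — f₀ = ω₀/(2π) = 4130 Hz.
Step 3 — Parallel Q: Q = R/(ω₀L) = 4700/(2.595e+04·0.0669) = 2.707.
Step 4 — Bandwidth: Δω = ω₀/Q = 9584 rad/s; BW = Δω/(2π) = 1525 Hz.

(a) f₀ = 4130 Hz  (b) Q = 2.707  (c) BW = 1525 Hz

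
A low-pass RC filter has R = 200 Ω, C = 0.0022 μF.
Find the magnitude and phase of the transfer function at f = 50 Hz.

Step 1 — Angular frequency: ω = 2π·50 = 314.2 rad/s.
Step 2 — Transfer function: H(jω) = 1/(1 + jωRC).
Step 3 — Denominator: 1 + jωRC = 1 + j·314.2·200·2.2e-09 = 1 + j0.0001382.
Step 4 — H = 1 - j0.0001382.
Step 5 — Magnitude: |H| = 1 (-0.0 dB); phase: φ = -0.0°.

|H| = 1 (-0.0 dB), φ = -0.0°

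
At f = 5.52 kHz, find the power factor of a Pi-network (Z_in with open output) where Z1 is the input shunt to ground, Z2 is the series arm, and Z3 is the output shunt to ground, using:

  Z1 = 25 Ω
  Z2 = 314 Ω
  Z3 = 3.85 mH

Step 1 — Angular frequency: ω = 2π·f = 2π·5520 = 3.468e+04 rad/s.
Step 2 — Component impedances:
  Z1: Z = R = 25 Ω
  Z2: Z = R = 314 Ω
  Z3: Z = jωL = j·3.468e+04·0.00385 = 0 + j133.5 Ω
Step 3 — With open output, the series arm Z2 and the output shunt Z3 appear in series to ground: Z2 + Z3 = 314 + j133.5 Ω.
Step 4 — Parallel with input shunt Z1: Z_in = Z1 || (Z2 + Z3) = 23.4 + j0.6287 Ω = 23.41∠1.5° Ω.
Step 5 — Power factor: PF = cos(φ) = Re(Z)/|Z| = 23.4/23.41 = 0.9996.
Step 6 — Type: Im(Z) = 0.6287 ⇒ lagging (phase φ = 1.5°).

PF = 0.9996 (lagging, φ = 1.5°)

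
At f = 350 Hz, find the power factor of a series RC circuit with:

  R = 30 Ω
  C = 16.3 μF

Step 1 — Angular frequency: ω = 2π·f = 2π·350 = 2199 rad/s.
Step 2 — Component impedances:
  R: Z = R = 30 Ω
  C: Z = 1/(jωC) = -j/(ω·C) = 0 - j27.9 Ω
Step 3 — Series combination: Z_total = R + C = 30 - j27.9 Ω = 40.97∠-42.9° Ω.
Step 4 — Power factor: PF = cos(φ) = Re(Z)/|Z| = 30/40.967 = 0.7323.
Step 5 — Type: Im(Z) = -27.9 ⇒ leading (phase φ = -42.9°).

PF = 0.7323 (leading, φ = -42.9°)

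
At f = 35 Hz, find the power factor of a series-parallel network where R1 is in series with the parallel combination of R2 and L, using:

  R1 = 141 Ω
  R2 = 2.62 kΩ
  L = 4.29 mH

Step 1 — Angular frequency: ω = 2π·f = 2π·35 = 219.9 rad/s.
Step 2 — Component impedances:
  R1: Z = R = 141 Ω
  R2: Z = R = 2620 Ω
  L: Z = jωL = j·219.9·0.00429 = 0 + j0.9434 Ω
Step 3 — Parallel branch: R2 || L = 1/(1/R2 + 1/L) = 0.0003397 + j0.9434 Ω.
Step 4 — Series with R1: Z_total = R1 + (R2 || L) = 141 + j0.9434 Ω = 141∠0.4° Ω.
Step 5 — Power factor: PF = cos(φ) = Re(Z)/|Z| = 141/141 = 1.
Step 6 — Type: Im(Z) = 0.9434 ⇒ lagging (phase φ = 0.4°).

PF = 1 (lagging, φ = 0.4°)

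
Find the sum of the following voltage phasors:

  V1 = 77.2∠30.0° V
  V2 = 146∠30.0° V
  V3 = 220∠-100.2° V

Step 1 — Convert each phasor to rectangular form:
  V1 = 77.2·(cos(30.0°) + j·sin(30.0°)) = 66.86 + j38.6 V
  V2 = 146·(cos(30.0°) + j·sin(30.0°)) = 126.4 + j73 V
  V3 = 220·(cos(-100.2°) + j·sin(-100.2°)) = -38.96 - j216.5 V
Step 2 — Sum components: V_total = 154.3 - j104.9 V.
Step 3 — Convert to polar: |V_total| = 186.6 V, ∠V_total = -34.2°.

V_total = 186.6∠-34.2° V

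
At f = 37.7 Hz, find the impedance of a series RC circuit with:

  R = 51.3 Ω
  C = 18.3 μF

Step 1 — Angular frequency: ω = 2π·f = 2π·37.7 = 236.9 rad/s.
Step 2 — Component impedances:
  R: Z = R = 51.3 Ω
  C: Z = 1/(jωC) = -j/(ω·C) = 0 - j230.7 Ω
Step 3 — Series combination: Z_total = R + C = 51.3 - j230.7 Ω = 236.3∠-77.5° Ω.

Z = 51.3 - j230.7 Ω = 236.3∠-77.5° Ω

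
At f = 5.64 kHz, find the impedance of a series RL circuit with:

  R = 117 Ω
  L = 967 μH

Step 1 — Angular frequency: ω = 2π·f = 2π·5640 = 3.544e+04 rad/s.
Step 2 — Component impedances:
  R: Z = R = 117 Ω
  L: Z = jωL = j·3.544e+04·0.000967 = 0 + j34.27 Ω
Step 3 — Series combination: Z_total = R + L = 117 + j34.27 Ω = 121.9∠16.3° Ω.

Z = 117 + j34.27 Ω = 121.9∠16.3° Ω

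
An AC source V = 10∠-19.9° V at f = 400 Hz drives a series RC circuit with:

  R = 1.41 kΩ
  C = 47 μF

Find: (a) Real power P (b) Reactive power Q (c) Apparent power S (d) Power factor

Step 1 — Angular frequency: ω = 2π·f = 2π·400 = 2513 rad/s.
Step 2 — Component impedances:
  R: Z = R = 1410 Ω
  C: Z = 1/(jωC) = -j/(ω·C) = 0 - j8.466 Ω
Step 3 — Series combination: Z_total = R + C = 1410 - j8.466 Ω = 1410∠-0.3° Ω.
Step 4 — Source phasor: V = 10∠-19.9° V = 9.403 - j3.404 V.
Step 5 — Current: I = V / Z = 0.006683 - j0.002374 A = 0.007092∠-19.6° A.
Step 6 — Complex power: S = V·I* = 0.07092 - j0.0004258 VA.
Step 7 — Real power: P = Re(S) = 0.07092 W.
Step 8 — Reactive power: Q = Im(S) = -0.0004258 VAR.
Step 9 — Apparent power: |S| = 0.07092 VA.
Step 10 — Power factor: PF = P/|S| = 1 (leading).

(a) P = 0.07092 W  (b) Q = -0.0004258 VAR  (c) S = 0.07092 VA  (d) PF = 1 (leading)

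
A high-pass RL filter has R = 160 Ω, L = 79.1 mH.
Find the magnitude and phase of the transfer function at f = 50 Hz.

Step 1 — Angular frequency: ω = 2π·50 = 314.2 rad/s.
Step 2 — Transfer function: H(jω) = jωL/(R + jωL).
Step 3 — Numerator jωL = j·24.85; denominator R + jωL = 160 + j24.85.
Step 4 — H = 0.02355 + j0.1517.
Step 5 — Magnitude: |H| = 0.1535 (-16.3 dB); phase: φ = 81.2°.

|H| = 0.1535 (-16.3 dB), φ = 81.2°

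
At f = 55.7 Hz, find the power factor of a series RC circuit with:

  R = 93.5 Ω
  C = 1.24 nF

Step 1 — Angular frequency: ω = 2π·f = 2π·55.7 = 350 rad/s.
Step 2 — Component impedances:
  R: Z = R = 93.5 Ω
  C: Z = 1/(jωC) = -j/(ω·C) = 0 - j2.304e+06 Ω
Step 3 — Series combination: Z_total = R + C = 93.5 - j2.304e+06 Ω = 2.304e+06∠-90.0° Ω.
Step 4 — Power factor: PF = cos(φ) = Re(Z)/|Z| = 93.5/2.304e+06 = 4.058e-05.
Step 5 — Type: Im(Z) = -2.304e+06 ⇒ leading (phase φ = -90.0°).

PF = 4.058e-05 (leading, φ = -90.0°)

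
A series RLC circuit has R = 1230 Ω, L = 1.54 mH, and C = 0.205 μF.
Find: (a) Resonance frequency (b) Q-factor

Step 1 — Resonance condition Im(Z)=0 gives ω₀ = 1/√(LC).
Step 2 — ω₀ = 1/√(0.00154·2.05e-07) = 5.628e+04 rad/s.
Step 3 — f₀ = ω₀/(2π) = 8957 Hz.
Step 4 — Series Q: Q = ω₀L/R = 5.628e+04·0.00154/1230 = 0.07047.

(a) f₀ = 8957 Hz  (b) Q = 0.07047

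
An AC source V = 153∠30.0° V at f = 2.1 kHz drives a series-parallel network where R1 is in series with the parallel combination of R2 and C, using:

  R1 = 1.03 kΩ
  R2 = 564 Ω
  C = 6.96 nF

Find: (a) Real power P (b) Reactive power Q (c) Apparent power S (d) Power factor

Step 1 — Angular frequency: ω = 2π·f = 2π·2100 = 1.319e+04 rad/s.
Step 2 — Component impedances:
  R1: Z = R = 1030 Ω
  R2: Z = R = 564 Ω
  C: Z = 1/(jωC) = -j/(ω·C) = 0 - j1.089e+04 Ω
Step 3 — Parallel branch: R2 || C = 1/(1/R2 + 1/C) = 562.5 - j29.13 Ω.
Step 4 — Series with R1: Z_total = R1 + (R2 || C) = 1592 - j29.13 Ω = 1593∠-1.0° Ω.
Step 5 — Source phasor: V = 153∠30.0° V = 132.5 + j76.5 V.
Step 6 — Current: I = V / Z = 0.0823 + j0.04954 A = 0.09606∠31.0° A.
Step 7 — Complex power: S = V·I* = 14.69 - j0.2688 VA.
Step 8 — Real power: P = Re(S) = 14.69 W.
Step 9 — Reactive power: Q = Im(S) = -0.2688 VAR.
Step 10 — Apparent power: |S| = 14.7 VA.
Step 11 — Power factor: PF = P/|S| = 0.9998 (leading).

(a) P = 14.69 W  (b) Q = -0.2688 VAR  (c) S = 14.7 VA  (d) PF = 0.9998 (leading)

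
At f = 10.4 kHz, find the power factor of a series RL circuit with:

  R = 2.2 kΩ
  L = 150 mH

Step 1 — Angular frequency: ω = 2π·f = 2π·1.04e+04 = 6.535e+04 rad/s.
Step 2 — Component impedances:
  R: Z = R = 2200 Ω
  L: Z = jωL = j·6.535e+04·0.15 = 0 + j9802 Ω
Step 3 — Series combination: Z_total = R + L = 2200 + j9802 Ω = 1.005e+04∠77.3° Ω.
Step 4 — Power factor: PF = cos(φ) = Re(Z)/|Z| = 2200/10046 = 0.219.
Step 5 — Type: Im(Z) = 9802 ⇒ lagging (phase φ = 77.3°).

PF = 0.219 (lagging, φ = 77.3°)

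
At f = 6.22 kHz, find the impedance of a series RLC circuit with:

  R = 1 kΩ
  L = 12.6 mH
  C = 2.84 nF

Step 1 — Angular frequency: ω = 2π·f = 2π·6220 = 3.908e+04 rad/s.
Step 2 — Component impedances:
  R: Z = R = 1000 Ω
  L: Z = jωL = j·3.908e+04·0.0126 = 0 + j492.4 Ω
  C: Z = 1/(jωC) = -j/(ω·C) = 0 - j9010 Ω
Step 3 — Series combination: Z_total = R + L + C = 1000 - j8517 Ω = 8576∠-83.3° Ω.

Z = 1000 - j8517 Ω = 8576∠-83.3° Ω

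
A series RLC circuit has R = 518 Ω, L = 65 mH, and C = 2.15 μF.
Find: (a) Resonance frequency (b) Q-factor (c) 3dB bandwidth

Step 1 — Resonance: ω₀ = 1/√(LC) = 1/√(0.065·2.15e-06) = 2675 rad/s.
Step 2 — f₀ = ω₀/(2π) = 425.7 Hz.
Step 3 — Series Q: Q = ω₀L/R = 2675·0.065/518 = 0.3357.
Step 4 — Bandwidth: Δω = ω₀/Q = 7969 rad/s; BW = Δω/(2π) = 1268 Hz.

(a) f₀ = 425.7 Hz  (b) Q = 0.3357  (c) BW = 1268 Hz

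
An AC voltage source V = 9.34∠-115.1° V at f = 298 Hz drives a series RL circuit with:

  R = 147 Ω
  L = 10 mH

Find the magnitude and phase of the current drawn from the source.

Step 1 — Angular frequency: ω = 2π·f = 2π·298 = 1872 rad/s.
Step 2 — Component impedances:
  R: Z = R = 147 Ω
  L: Z = jωL = j·1872·0.01 = 0 + j18.72 Ω
Step 3 — Series combination: Z_total = R + L = 147 + j18.72 Ω = 148.2∠7.3° Ω.
Step 4 — Source phasor: V = 9.34∠-115.1° V = -3.962 - j8.458 V.
Step 5 — Ohm's law: I = V / Z_total = (-3.962 - j8.458) / (147 + j18.72) = -0.03373 - j0.05324 A.
Step 6 — Convert to polar: |I| = 0.06303 A, ∠I = -122.4°.

I = 0.06303∠-122.4° A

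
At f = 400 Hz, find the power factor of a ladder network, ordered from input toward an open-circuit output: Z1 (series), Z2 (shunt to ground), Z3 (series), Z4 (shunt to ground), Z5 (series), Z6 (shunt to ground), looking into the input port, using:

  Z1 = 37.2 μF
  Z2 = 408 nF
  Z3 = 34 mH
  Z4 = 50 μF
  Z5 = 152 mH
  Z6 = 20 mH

Step 1 — Angular frequency: ω = 2π·f = 2π·400 = 2513 rad/s.
Step 2 — Component impedances:
  Z1: Z = 1/(jωC) = -j/(ω·C) = 0 - j10.7 Ω
  Z2: Z = 1/(jωC) = -j/(ω·C) = 0 - j975.2 Ω
  Z3: Z = jωL = j·2513·0.034 = 0 + j85.45 Ω
  Z4: Z = 1/(jωC) = -j/(ω·C) = 0 - j7.958 Ω
  Z5: Z = jωL = j·2513·0.152 = 0 + j382 Ω
  Z6: Z = jωL = j·2513·0.02 = 0 + j50.27 Ω
Step 3 — Ladder network (open output): work backward from the far end, alternating series and parallel combinations. Z_in = 0 + j73.31 Ω = 73.31∠90.0° Ω.
Step 4 — Power factor: PF = cos(φ) = Re(Z)/|Z| = 0/73.31 = 0.
Step 5 — Type: Im(Z) = 73.31 ⇒ lagging (phase φ = 90.0°).

PF = 0 (lagging, φ = 90.0°)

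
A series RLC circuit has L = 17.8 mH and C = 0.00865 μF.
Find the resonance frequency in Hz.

Step 1 — Resonance condition Im(Z)=0 gives ω₀ = 1/√(LC).
Step 2 — ω₀ = 1/√(0.0178·8.65e-09) = 8.059e+04 rad/s.
Step 3 — f₀ = ω₀/(2π) = 1.283e+04 Hz.

f₀ = 1.283e+04 Hz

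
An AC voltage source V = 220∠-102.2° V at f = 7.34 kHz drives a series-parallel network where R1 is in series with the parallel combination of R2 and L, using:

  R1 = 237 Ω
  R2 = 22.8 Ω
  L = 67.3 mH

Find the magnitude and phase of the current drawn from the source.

Step 1 — Angular frequency: ω = 2π·f = 2π·7340 = 4.612e+04 rad/s.
Step 2 — Component impedances:
  R1: Z = R = 237 Ω
  R2: Z = R = 22.8 Ω
  L: Z = jωL = j·4.612e+04·0.0673 = 0 + j3104 Ω
Step 3 — Parallel branch: R2 || L = 1/(1/R2 + 1/L) = 22.8 + j0.1675 Ω.
Step 4 — Series with R1: Z_total = R1 + (R2 || L) = 259.8 + j0.1675 Ω = 259.8∠0.0° Ω.
Step 5 — Source phasor: V = 220∠-102.2° V = -46.49 - j215 V.
Step 6 — Ohm's law: I = V / Z_total = (-46.49 - j215) / (259.8 + j0.1675) = -0.1795 - j0.8276 A.
Step 7 — Convert to polar: |I| = 0.8468 A, ∠I = -102.2°.

I = 0.8468∠-102.2° A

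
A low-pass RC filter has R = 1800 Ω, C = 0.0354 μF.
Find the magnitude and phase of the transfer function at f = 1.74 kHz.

Step 1 — Angular frequency: ω = 2π·1740 = 1.093e+04 rad/s.
Step 2 — Transfer function: H(jω) = 1/(1 + jωRC).
Step 3 — Denominator: 1 + jωRC = 1 + j·1.093e+04·1800·3.54e-08 = 1 + j0.6966.
Step 4 — H = 0.6733 - j0.469.
Step 5 — Magnitude: |H| = 0.8205 (-1.7 dB); phase: φ = -34.9°.

|H| = 0.8205 (-1.7 dB), φ = -34.9°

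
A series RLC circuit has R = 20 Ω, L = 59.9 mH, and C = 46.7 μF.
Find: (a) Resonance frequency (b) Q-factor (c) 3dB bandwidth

Step 1 — Resonance condition Im(Z)=0 gives ω₀ = 1/√(LC).
Step 2 — ω₀ = 1/√(0.0599·4.67e-05) = 597.9 rad/s.
Step 3 — f₀ = ω₀/(2π) = 95.16 Hz.
Step 4 — Series Q: Q = ω₀L/R = 597.9·0.0599/20 = 1.791.
Step 5 — 3dB bandwidth: Δω = ω₀/Q = 333.9 rad/s; BW = Δω/(2π) = 53.14 Hz.

(a) f₀ = 95.16 Hz  (b) Q = 1.791  (c) BW = 53.14 Hz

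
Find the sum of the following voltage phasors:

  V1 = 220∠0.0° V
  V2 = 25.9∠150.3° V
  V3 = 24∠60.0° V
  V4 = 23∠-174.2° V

Step 1 — Convert each phasor to rectangular form:
  V1 = 220·(cos(0.0°) + j·sin(0.0°)) = 220 V
  V2 = 25.9·(cos(150.3°) + j·sin(150.3°)) = -22.5 + j12.83 V
  V3 = 24·(cos(60.0°) + j·sin(60.0°)) = 12 + j20.78 V
  V4 = 23·(cos(-174.2°) + j·sin(-174.2°)) = -22.88 - j2.324 V
Step 2 — Sum components: V_total = 186.6 + j31.29 V.
Step 3 — Convert to polar: |V_total| = 189.2 V, ∠V_total = 9.5°.

V_total = 189.2∠9.5° V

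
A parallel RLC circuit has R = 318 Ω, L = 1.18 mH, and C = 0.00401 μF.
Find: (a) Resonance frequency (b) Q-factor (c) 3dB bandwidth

Step 1 — Resonance: ω₀ = 1/√(LC) = 1/√(0.00118·4.01e-09) = 4.597e+05 rad/s.
Step 2 — f₀ = ω₀/(2π) = 7.317e+04 Hz.
Step 3 — Parallel Q: Q = R/(ω₀L) = 318/(4.597e+05·0.00118) = 0.5862.
Step 4 — Bandwidth: Δω = ω₀/Q = 7.842e+05 rad/s; BW = Δω/(2π) = 1.248e+05 Hz.

(a) f₀ = 7.317e+04 Hz  (b) Q = 0.5862  (c) BW = 1.248e+05 Hz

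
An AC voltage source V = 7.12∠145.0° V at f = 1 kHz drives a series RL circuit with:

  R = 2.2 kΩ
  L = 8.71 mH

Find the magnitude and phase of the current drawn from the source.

Step 1 — Angular frequency: ω = 2π·f = 2π·1000 = 6283 rad/s.
Step 2 — Component impedances:
  R: Z = R = 2200 Ω
  L: Z = jωL = j·6283·0.00871 = 0 + j54.73 Ω
Step 3 — Series combination: Z_total = R + L = 2200 + j54.73 Ω = 2201∠1.4° Ω.
Step 4 — Source phasor: V = 7.12∠145.0° V = -5.832 + j4.084 V.
Step 5 — Ohm's law: I = V / Z_total = (-5.832 + j4.084) / (2200 + j54.73) = -0.002603 + j0.001921 A.
Step 6 — Convert to polar: |I| = 0.003235 A, ∠I = 143.6°.

I = 0.003235∠143.6° A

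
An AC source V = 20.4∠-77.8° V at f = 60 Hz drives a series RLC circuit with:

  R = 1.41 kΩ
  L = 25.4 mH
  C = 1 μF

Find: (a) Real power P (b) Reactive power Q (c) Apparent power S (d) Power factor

Step 1 — Angular frequency: ω = 2π·f = 2π·60 = 377 rad/s.
Step 2 — Component impedances:
  R: Z = R = 1410 Ω
  L: Z = jωL = j·377·0.0254 = 0 + j9.576 Ω
  C: Z = 1/(jωC) = -j/(ω·C) = 0 - j2653 Ω
Step 3 — Series combination: Z_total = R + L + C = 1410 - j2643 Ω = 2996∠-61.9° Ω.
Step 4 — Source phasor: V = 20.4∠-77.8° V = 4.311 - j19.94 V.
Step 5 — Current: I = V / Z = 0.00655 - j0.001863 A = 0.00681∠-15.9° A.
Step 6 — Complex power: S = V·I* = 0.06539 - j0.1226 VA.
Step 7 — Real power: P = Re(S) = 0.06539 W.
Step 8 — Reactive power: Q = Im(S) = -0.1226 VAR.
Step 9 — Apparent power: |S| = 0.1389 VA.
Step 10 — Power factor: PF = P/|S| = 0.4707 (leading).

(a) P = 0.06539 W  (b) Q = -0.1226 VAR  (c) S = 0.1389 VA  (d) PF = 0.4707 (leading)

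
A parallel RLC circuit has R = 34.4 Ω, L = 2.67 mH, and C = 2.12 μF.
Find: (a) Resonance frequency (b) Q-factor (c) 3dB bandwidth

Step 1 — Resonance: ω₀ = 1/√(LC) = 1/√(0.00267·2.12e-06) = 1.329e+04 rad/s.
Step 2 — f₀ = ω₀/(2π) = 2115 Hz.
Step 3 — Parallel Q: Q = R/(ω₀L) = 34.4/(1.329e+04·0.00267) = 0.9693.
Step 4 — Bandwidth: Δω = ω₀/Q = 1.371e+04 rad/s; BW = Δω/(2π) = 2182 Hz.

(a) f₀ = 2115 Hz  (b) Q = 0.9693  (c) BW = 2182 Hz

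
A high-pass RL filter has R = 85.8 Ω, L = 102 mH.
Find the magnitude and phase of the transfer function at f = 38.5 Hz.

Step 1 — Angular frequency: ω = 2π·38.5 = 241.9 rad/s.
Step 2 — Transfer function: H(jω) = jωL/(R + jωL).
Step 3 — Numerator jωL = j·24.67; denominator R + jωL = 85.8 + j24.67.
Step 4 — H = 0.07638 + j0.2656.
Step 5 — Magnitude: |H| = 0.2764 (-11.2 dB); phase: φ = 74.0°.

|H| = 0.2764 (-11.2 dB), φ = 74.0°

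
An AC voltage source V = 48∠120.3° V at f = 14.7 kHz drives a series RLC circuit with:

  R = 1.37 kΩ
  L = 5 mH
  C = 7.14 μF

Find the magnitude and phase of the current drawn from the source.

Step 1 — Angular frequency: ω = 2π·f = 2π·1.47e+04 = 9.236e+04 rad/s.
Step 2 — Component impedances:
  R: Z = R = 1370 Ω
  L: Z = jωL = j·9.236e+04·0.005 = 0 + j461.8 Ω
  C: Z = 1/(jωC) = -j/(ω·C) = 0 - j1.516 Ω
Step 3 — Series combination: Z_total = R + L + C = 1370 + j460.3 Ω = 1445∠18.6° Ω.
Step 4 — Source phasor: V = 48∠120.3° V = -24.22 + j41.44 V.
Step 5 — Ohm's law: I = V / Z_total = (-24.22 + j41.44) / (1370 + j460.3) = -0.006751 + j0.03252 A.
Step 6 — Convert to polar: |I| = 0.03321 A, ∠I = 101.7°.

I = 0.03321∠101.7° A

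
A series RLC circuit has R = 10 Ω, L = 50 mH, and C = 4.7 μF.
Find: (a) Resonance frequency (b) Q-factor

Step 1 — Resonance condition Im(Z)=0 gives ω₀ = 1/√(LC).
Step 2 — ω₀ = 1/√(0.05·4.7e-06) = 2063 rad/s.
Step 3 — f₀ = ω₀/(2π) = 328.3 Hz.
Step 4 — Series Q: Q = ω₀L/R = 2063·0.05/10 = 10.31.

(a) f₀ = 328.3 Hz  (b) Q = 10.31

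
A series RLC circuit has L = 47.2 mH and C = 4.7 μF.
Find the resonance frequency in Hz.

Step 1 — Resonance condition Im(Z)=0 gives ω₀ = 1/√(LC).
Step 2 — ω₀ = 1/√(0.0472·4.7e-06) = 2123 rad/s.
Step 3 — f₀ = ω₀/(2π) = 337.9 Hz.

f₀ = 337.9 Hz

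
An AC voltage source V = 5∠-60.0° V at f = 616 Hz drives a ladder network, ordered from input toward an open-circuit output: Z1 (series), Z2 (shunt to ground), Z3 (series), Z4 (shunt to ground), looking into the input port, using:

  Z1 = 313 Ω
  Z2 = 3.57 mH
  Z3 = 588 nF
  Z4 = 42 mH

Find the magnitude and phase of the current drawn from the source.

Step 1 — Angular frequency: ω = 2π·f = 2π·616 = 3870 rad/s.
Step 2 — Component impedances:
  Z1: Z = R = 313 Ω
  Z2: Z = jωL = j·3870·0.00357 = 0 + j13.82 Ω
  Z3: Z = 1/(jωC) = -j/(ω·C) = 0 - j439.4 Ω
  Z4: Z = jωL = j·3870·0.042 = 0 + j162.6 Ω
Step 3 — Ladder network (open output): work backward from the far end, alternating series and parallel combinations. Z_in = 313 + j14.54 Ω = 313.3∠2.7° Ω.
Step 4 — Source phasor: V = 5∠-60.0° V = 2.5 - j4.33 V.
Step 5 — Ohm's law: I = V / Z_total = (2.5 - j4.33) / (313 + j14.54) = 0.007329 - j0.01417 A.
Step 6 — Convert to polar: |I| = 0.01596 A, ∠I = -62.7°.

I = 0.01596∠-62.7° A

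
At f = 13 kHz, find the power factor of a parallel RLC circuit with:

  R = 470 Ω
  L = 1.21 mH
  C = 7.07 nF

Step 1 — Angular frequency: ω = 2π·f = 2π·1.3e+04 = 8.168e+04 rad/s.
Step 2 — Component impedances:
  R: Z = R = 470 Ω
  L: Z = jωL = j·8.168e+04·0.00121 = 0 + j98.83 Ω
  C: Z = 1/(jωC) = -j/(ω·C) = 0 - j1732 Ω
Step 3 — Parallel combination: 1/Z_total = 1/R + 1/L + 1/C; Z_total = 22.27 + j99.85 Ω = 102.3∠77.4° Ω.
Step 4 — Power factor: PF = cos(φ) = Re(Z)/|Z| = 22.27/102.3 = 0.2177.
Step 5 — Type: Im(Z) = 99.85 ⇒ lagging (phase φ = 77.4°).

PF = 0.2177 (lagging, φ = 77.4°)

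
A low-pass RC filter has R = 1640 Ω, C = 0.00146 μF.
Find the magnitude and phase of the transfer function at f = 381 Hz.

Step 1 — Angular frequency: ω = 2π·381 = 2394 rad/s.
Step 2 — Transfer function: H(jω) = 1/(1 + jωRC).
Step 3 — Denominator: 1 + jωRC = 1 + j·2394·1640·1.46e-09 = 1 + j0.005732.
Step 4 — H = 1 - j0.005732.
Step 5 — Magnitude: |H| = 1 (-0.0 dB); phase: φ = -0.3°.

|H| = 1 (-0.0 dB), φ = -0.3°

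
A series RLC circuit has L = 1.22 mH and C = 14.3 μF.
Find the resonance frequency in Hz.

Step 1 — Resonance condition Im(Z)=0 gives ω₀ = 1/√(LC).
Step 2 — ω₀ = 1/√(0.00122·1.43e-05) = 7571 rad/s.
Step 3 — f₀ = ω₀/(2π) = 1205 Hz.

f₀ = 1205 Hz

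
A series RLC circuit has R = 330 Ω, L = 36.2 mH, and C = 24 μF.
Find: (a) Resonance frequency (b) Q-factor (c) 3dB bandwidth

Step 1 — Resonance: ω₀ = 1/√(LC) = 1/√(0.0362·2.4e-05) = 1073 rad/s.
Step 2 — f₀ = ω₀/(2π) = 170.7 Hz.
Step 3 — Series Q: Q = ω₀L/R = 1073·0.0362/330 = 0.1177.
Step 4 — Bandwidth: Δω = ω₀/Q = 9116 rad/s; BW = Δω/(2π) = 1451 Hz.

(a) f₀ = 170.7 Hz  (b) Q = 0.1177  (c) BW = 1451 Hz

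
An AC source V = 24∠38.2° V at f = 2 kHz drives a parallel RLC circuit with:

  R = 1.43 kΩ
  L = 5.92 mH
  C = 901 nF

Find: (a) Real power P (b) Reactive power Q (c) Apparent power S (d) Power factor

Step 1 — Angular frequency: ω = 2π·f = 2π·2000 = 1.257e+04 rad/s.
Step 2 — Component impedances:
  R: Z = R = 1430 Ω
  L: Z = jωL = j·1.257e+04·0.00592 = 0 + j74.39 Ω
  C: Z = 1/(jωC) = -j/(ω·C) = 0 - j88.32 Ω
Step 3 — Parallel combination: 1/Z_total = 1/R + 1/L + 1/C; Z_total = 140.3 + j425.4 Ω = 448∠71.7° Ω.
Step 4 — Source phasor: V = 24∠38.2° V = 18.86 + j14.84 V.
Step 5 — Current: I = V / Z = 0.04465 - j0.0296 A = 0.05357∠-33.5° A.
Step 6 — Complex power: S = V·I* = 0.4028 + j1.221 VA.
Step 7 — Real power: P = Re(S) = 0.4028 W.
Step 8 — Reactive power: Q = Im(S) = 1.221 VAR.
Step 9 — Apparent power: |S| = 1.286 VA.
Step 10 — Power factor: PF = P/|S| = 0.3133 (lagging).

(a) P = 0.4028 W  (b) Q = 1.221 VAR  (c) S = 1.286 VA  (d) PF = 0.3133 (lagging)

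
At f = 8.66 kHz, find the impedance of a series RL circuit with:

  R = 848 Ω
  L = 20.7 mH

Step 1 — Angular frequency: ω = 2π·f = 2π·8660 = 5.441e+04 rad/s.
Step 2 — Component impedances:
  R: Z = R = 848 Ω
  L: Z = jωL = j·5.441e+04·0.0207 = 0 + j1126 Ω
Step 3 — Series combination: Z_total = R + L = 848 + j1126 Ω = 1410∠53.0° Ω.

Z = 848 + j1126 Ω = 1410∠53.0° Ω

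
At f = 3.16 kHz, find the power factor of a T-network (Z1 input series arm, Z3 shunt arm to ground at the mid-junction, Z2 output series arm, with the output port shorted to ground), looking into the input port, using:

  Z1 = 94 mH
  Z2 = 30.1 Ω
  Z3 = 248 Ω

Step 1 — Angular frequency: ω = 2π·f = 2π·3160 = 1.985e+04 rad/s.
Step 2 — Component impedances:
  Z1: Z = jωL = j·1.985e+04·0.094 = 0 + j1866 Ω
  Z2: Z = R = 30.1 Ω
  Z3: Z = R = 248 Ω
Step 3 — With the output port shorted to ground, the output series arm Z2 runs from the junction to ground; the shunt arm Z3 also runs from the junction to ground. They appear in parallel: Z3 || Z2 = 26.84 Ω.
Step 4 — Series with input arm Z1: Z_in = Z1 + (Z3 || Z2) = 26.84 + j1866 Ω = 1867∠89.2° Ω.
Step 5 — Power factor: PF = cos(φ) = Re(Z)/|Z| = 26.84/1867 = 0.01438.
Step 6 — Type: Im(Z) = 1866 ⇒ lagging (phase φ = 89.2°).

PF = 0.01438 (lagging, φ = 89.2°)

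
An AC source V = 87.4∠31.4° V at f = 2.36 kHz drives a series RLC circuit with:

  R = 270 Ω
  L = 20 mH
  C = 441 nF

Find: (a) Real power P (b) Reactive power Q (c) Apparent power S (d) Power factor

Step 1 — Angular frequency: ω = 2π·f = 2π·2360 = 1.483e+04 rad/s.
Step 2 — Component impedances:
  R: Z = R = 270 Ω
  L: Z = jωL = j·1.483e+04·0.02 = 0 + j296.6 Ω
  C: Z = 1/(jωC) = -j/(ω·C) = 0 - j152.9 Ω
Step 3 — Series combination: Z_total = R + L + C = 270 + j143.6 Ω = 305.8∠28.0° Ω.
Step 4 — Source phasor: V = 87.4∠31.4° V = 74.6 + j45.54 V.
Step 5 — Current: I = V / Z = 0.2853 + j0.01688 A = 0.2858∠3.4° A.
Step 6 — Complex power: S = V·I* = 22.05 + j11.73 VA.
Step 7 — Real power: P = Re(S) = 22.05 W.
Step 8 — Reactive power: Q = Im(S) = 11.73 VAR.
Step 9 — Apparent power: |S| = 24.98 VA.
Step 10 — Power factor: PF = P/|S| = 0.8828 (lagging).

(a) P = 22.05 W  (b) Q = 11.73 VAR  (c) S = 24.98 VA  (d) PF = 0.8828 (lagging)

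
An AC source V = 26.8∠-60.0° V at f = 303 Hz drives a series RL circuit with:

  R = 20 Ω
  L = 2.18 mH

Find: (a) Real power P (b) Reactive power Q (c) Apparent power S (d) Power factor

Step 1 — Angular frequency: ω = 2π·f = 2π·303 = 1904 rad/s.
Step 2 — Component impedances:
  R: Z = R = 20 Ω
  L: Z = jωL = j·1904·0.00218 = 0 + j4.15 Ω
Step 3 — Series combination: Z_total = R + L = 20 + j4.15 Ω = 20.43∠11.7° Ω.
Step 4 — Source phasor: V = 26.8∠-60.0° V = 13.4 - j23.21 V.
Step 5 — Current: I = V / Z = 0.4115 - j1.246 A = 1.312∠-71.7° A.
Step 6 — Complex power: S = V·I* = 34.43 + j7.145 VA.
Step 7 — Real power: P = Re(S) = 34.43 W.
Step 8 — Reactive power: Q = Im(S) = 7.145 VAR.
Step 9 — Apparent power: |S| = 35.16 VA.
Step 10 — Power factor: PF = P/|S| = 0.9791 (lagging).

(a) P = 34.43 W  (b) Q = 7.145 VAR  (c) S = 35.16 VA  (d) PF = 0.9791 (lagging)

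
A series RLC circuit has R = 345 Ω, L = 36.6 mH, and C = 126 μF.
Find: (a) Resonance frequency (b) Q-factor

Step 1 — Resonance condition Im(Z)=0 gives ω₀ = 1/√(LC).
Step 2 — ω₀ = 1/√(0.0366·0.000126) = 465.7 rad/s.
Step 3 — f₀ = ω₀/(2π) = 74.11 Hz.
Step 4 — Series Q: Q = ω₀L/R = 465.7·0.0366/345 = 0.0494.

(a) f₀ = 74.11 Hz  (b) Q = 0.0494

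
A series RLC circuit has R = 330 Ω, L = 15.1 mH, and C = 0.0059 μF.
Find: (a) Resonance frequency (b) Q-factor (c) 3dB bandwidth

Step 1 — Resonance condition Im(Z)=0 gives ω₀ = 1/√(LC).
Step 2 — ω₀ = 1/√(0.0151·5.9e-09) = 1.059e+05 rad/s.
Step 3 — f₀ = ω₀/(2π) = 1.686e+04 Hz.
Step 4 — Series Q: Q = ω₀L/R = 1.059e+05·0.0151/330 = 4.848.
Step 5 — 3dB bandwidth: Δω = ω₀/Q = 2.185e+04 rad/s; BW = Δω/(2π) = 3478 Hz.

(a) f₀ = 1.686e+04 Hz  (b) Q = 4.848  (c) BW = 3478 Hz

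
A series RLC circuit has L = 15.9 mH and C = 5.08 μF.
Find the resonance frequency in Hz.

Step 1 — Resonance condition Im(Z)=0 gives ω₀ = 1/√(LC).
Step 2 — ω₀ = 1/√(0.0159·5.08e-06) = 3519 rad/s.
Step 3 — f₀ = ω₀/(2π) = 560 Hz.

f₀ = 560 Hz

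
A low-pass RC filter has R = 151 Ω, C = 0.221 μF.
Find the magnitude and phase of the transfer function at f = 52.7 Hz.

Step 1 — Angular frequency: ω = 2π·52.7 = 331.1 rad/s.
Step 2 — Transfer function: H(jω) = 1/(1 + jωRC).
Step 3 — Denominator: 1 + jωRC = 1 + j·331.1·151·2.21e-07 = 1 + j0.01105.
Step 4 — H = 0.9999 - j0.01105.
Step 5 — Magnitude: |H| = 0.9999 (-0.0 dB); phase: φ = -0.6°.

|H| = 0.9999 (-0.0 dB), φ = -0.6°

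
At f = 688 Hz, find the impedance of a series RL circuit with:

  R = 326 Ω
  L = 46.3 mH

Step 1 — Angular frequency: ω = 2π·f = 2π·688 = 4323 rad/s.
Step 2 — Component impedances:
  R: Z = R = 326 Ω
  L: Z = jωL = j·4323·0.0463 = 0 + j200.1 Ω
Step 3 — Series combination: Z_total = R + L = 326 + j200.1 Ω = 382.5∠31.5° Ω.

Z = 326 + j200.1 Ω = 382.5∠31.5° Ω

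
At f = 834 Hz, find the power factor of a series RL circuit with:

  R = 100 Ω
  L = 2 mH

Step 1 — Angular frequency: ω = 2π·f = 2π·834 = 5240 rad/s.
Step 2 — Component impedances:
  R: Z = R = 100 Ω
  L: Z = jωL = j·5240·0.002 = 0 + j10.48 Ω
Step 3 — Series combination: Z_total = R + L = 100 + j10.48 Ω = 100.5∠6.0° Ω.
Step 4 — Power factor: PF = cos(φ) = Re(Z)/|Z| = 100/100.5477 = 0.9946.
Step 5 — Type: Im(Z) = 10.48 ⇒ lagging (phase φ = 6.0°).

PF = 0.9946 (lagging, φ = 6.0°)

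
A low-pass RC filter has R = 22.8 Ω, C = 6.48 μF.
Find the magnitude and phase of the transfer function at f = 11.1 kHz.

Step 1 — Angular frequency: ω = 2π·1.11e+04 = 6.974e+04 rad/s.
Step 2 — Transfer function: H(jω) = 1/(1 + jωRC).
Step 3 — Denominator: 1 + jωRC = 1 + j·6.974e+04·22.8·6.48e-06 = 1 + j10.3.
Step 4 — H = 0.00933 - j0.09614.
Step 5 — Magnitude: |H| = 0.09659 (-20.3 dB); phase: φ = -84.5°.

|H| = 0.09659 (-20.3 dB), φ = -84.5°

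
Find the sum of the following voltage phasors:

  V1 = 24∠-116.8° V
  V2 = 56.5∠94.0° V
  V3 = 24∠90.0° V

Step 1 — Convert each phasor to rectangular form:
  V1 = 24·(cos(-116.8°) + j·sin(-116.8°)) = -10.82 - j21.42 V
  V2 = 56.5·(cos(94.0°) + j·sin(94.0°)) = -3.941 + j56.36 V
  V3 = 24·(cos(90.0°) + j·sin(90.0°)) = 0 + j24 V
Step 2 — Sum components: V_total = -14.76 + j58.94 V.
Step 3 — Convert to polar: |V_total| = 60.76 V, ∠V_total = 104.1°.

V_total = 60.76∠104.1° V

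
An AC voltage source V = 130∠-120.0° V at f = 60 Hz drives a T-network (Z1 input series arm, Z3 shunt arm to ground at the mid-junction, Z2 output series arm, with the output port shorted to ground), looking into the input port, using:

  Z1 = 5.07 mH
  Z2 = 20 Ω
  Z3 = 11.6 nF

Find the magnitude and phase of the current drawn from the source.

Step 1 — Angular frequency: ω = 2π·f = 2π·60 = 377 rad/s.
Step 2 — Component impedances:
  Z1: Z = jωL = j·377·0.00507 = 0 + j1.911 Ω
  Z2: Z = R = 20 Ω
  Z3: Z = 1/(jωC) = -j/(ω·C) = 0 - j2.287e+05 Ω
Step 3 — With the output port shorted to ground, the output series arm Z2 runs from the junction to ground; the shunt arm Z3 also runs from the junction to ground. They appear in parallel: Z3 || Z2 = 20 - j0.001749 Ω.
Step 4 — Series with input arm Z1: Z_in = Z1 + (Z3 || Z2) = 20 + j1.91 Ω = 20.09∠5.5° Ω.
Step 5 — Source phasor: V = 130∠-120.0° V = -65 - j112.6 V.
Step 6 — Ohm's law: I = V / Z_total = (-65 - j112.6) / (20 + j1.91) = -3.753 - j5.271 A.
Step 7 — Convert to polar: |I| = 6.471 A, ∠I = -125.5°.

I = 6.471∠-125.5° A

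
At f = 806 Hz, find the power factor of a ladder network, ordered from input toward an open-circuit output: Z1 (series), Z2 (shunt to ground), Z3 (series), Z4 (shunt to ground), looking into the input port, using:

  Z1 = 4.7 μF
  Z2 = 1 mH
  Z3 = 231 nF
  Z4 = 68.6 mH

Step 1 — Angular frequency: ω = 2π·f = 2π·806 = 5064 rad/s.
Step 2 — Component impedances:
  Z1: Z = 1/(jωC) = -j/(ω·C) = 0 - j42.01 Ω
  Z2: Z = jωL = j·5064·0.001 = 0 + j5.064 Ω
  Z3: Z = 1/(jωC) = -j/(ω·C) = 0 - j854.8 Ω
  Z4: Z = jωL = j·5064·0.0686 = 0 + j347.4 Ω
Step 3 — Ladder network (open output): work backward from the far end, alternating series and parallel combinations. Z_in = 0 - j36.9 Ω = 36.9∠-90.0° Ω.
Step 4 — Power factor: PF = cos(φ) = Re(Z)/|Z| = 0/36.9 = 0.
Step 5 — Type: Im(Z) = -36.9 ⇒ leading (phase φ = -90.0°).

PF = 0 (leading, φ = -90.0°)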